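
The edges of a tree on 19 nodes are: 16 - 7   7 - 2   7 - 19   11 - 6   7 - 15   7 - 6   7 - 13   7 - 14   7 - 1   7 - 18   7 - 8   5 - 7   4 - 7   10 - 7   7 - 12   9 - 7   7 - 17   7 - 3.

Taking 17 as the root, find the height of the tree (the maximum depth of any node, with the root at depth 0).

3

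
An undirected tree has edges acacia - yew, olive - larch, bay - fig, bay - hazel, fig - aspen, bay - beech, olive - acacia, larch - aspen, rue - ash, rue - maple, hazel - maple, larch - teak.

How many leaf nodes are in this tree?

4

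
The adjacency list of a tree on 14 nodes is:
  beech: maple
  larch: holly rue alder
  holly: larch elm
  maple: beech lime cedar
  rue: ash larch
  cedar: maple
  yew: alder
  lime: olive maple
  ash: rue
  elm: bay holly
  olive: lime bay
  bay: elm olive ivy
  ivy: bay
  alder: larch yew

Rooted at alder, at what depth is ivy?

5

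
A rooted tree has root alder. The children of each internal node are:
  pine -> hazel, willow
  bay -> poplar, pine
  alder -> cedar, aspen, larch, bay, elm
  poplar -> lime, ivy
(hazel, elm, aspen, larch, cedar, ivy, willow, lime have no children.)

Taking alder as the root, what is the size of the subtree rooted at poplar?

3

poplar's subtree: {poplar, ivy, lime}, size 3.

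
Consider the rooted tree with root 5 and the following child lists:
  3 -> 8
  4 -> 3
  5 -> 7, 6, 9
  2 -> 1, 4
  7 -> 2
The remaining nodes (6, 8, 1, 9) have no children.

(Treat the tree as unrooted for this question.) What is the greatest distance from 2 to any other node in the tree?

3

A farthest node from 2 is 6 (9, 8 also at distance 3).
The path 2–7–5–6 has 3 edges.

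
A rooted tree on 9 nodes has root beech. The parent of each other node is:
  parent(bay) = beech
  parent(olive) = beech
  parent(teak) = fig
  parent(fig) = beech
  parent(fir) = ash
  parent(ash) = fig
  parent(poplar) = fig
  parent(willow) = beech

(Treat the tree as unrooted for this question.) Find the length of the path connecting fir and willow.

Walking from fir: fir – ash – fig – beech – willow. Length 4.

4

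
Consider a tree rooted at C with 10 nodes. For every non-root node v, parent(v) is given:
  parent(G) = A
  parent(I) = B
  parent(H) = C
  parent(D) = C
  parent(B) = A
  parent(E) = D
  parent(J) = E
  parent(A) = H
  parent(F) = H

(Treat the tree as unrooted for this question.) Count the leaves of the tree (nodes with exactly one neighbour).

Degree-1 nodes: F, G, I, J — 4 of them.

4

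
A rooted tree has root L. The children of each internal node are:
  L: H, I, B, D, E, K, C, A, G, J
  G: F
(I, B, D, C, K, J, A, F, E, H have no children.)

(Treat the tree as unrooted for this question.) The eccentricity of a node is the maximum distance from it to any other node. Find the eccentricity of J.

The node farthest from J is F, via J – L – G – F — 3 edges.

3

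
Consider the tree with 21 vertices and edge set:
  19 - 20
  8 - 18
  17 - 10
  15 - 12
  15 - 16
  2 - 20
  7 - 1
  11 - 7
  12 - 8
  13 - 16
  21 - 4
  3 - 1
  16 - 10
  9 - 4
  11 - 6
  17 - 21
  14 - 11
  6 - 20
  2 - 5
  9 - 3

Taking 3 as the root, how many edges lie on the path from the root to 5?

7

Path from 3 to 5: 3 – 1 – 7 – 11 – 6 – 20 – 2 – 5, which has 7 edges.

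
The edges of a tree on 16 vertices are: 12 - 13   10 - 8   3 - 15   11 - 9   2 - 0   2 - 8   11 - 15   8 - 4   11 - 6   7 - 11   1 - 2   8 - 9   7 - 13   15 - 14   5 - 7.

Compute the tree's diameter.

A longest path is 0–2–8–9–11–7–13–12, with 7 edges.

7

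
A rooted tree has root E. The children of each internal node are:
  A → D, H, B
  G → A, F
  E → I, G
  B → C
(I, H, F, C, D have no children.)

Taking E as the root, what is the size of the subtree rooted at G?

7

Descendants of G (including itself): G, A, F, H, B, D, C. That's 7.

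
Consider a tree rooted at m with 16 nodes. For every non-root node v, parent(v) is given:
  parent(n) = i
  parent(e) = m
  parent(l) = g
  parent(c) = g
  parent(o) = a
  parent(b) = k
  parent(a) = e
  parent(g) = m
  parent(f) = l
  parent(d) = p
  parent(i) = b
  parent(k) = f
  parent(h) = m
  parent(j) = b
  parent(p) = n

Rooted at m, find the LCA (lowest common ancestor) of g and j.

g

Ancestors of g (toward the root): g, m.
Ancestors of j: j, b, k, f, l, g, m.
The deepest node appearing in both lists is g.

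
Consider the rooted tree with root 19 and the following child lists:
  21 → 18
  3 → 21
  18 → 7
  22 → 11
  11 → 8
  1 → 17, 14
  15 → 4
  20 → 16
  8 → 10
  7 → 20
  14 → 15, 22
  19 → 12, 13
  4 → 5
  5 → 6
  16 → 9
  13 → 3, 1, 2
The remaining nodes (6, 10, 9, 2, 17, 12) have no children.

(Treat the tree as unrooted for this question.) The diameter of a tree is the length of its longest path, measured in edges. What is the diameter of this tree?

13

A longest path is 9 - 16 - 20 - 7 - 18 - 21 - 3 - 13 - 1 - 14 - 15 - 4 - 5 - 6, with 13 edges.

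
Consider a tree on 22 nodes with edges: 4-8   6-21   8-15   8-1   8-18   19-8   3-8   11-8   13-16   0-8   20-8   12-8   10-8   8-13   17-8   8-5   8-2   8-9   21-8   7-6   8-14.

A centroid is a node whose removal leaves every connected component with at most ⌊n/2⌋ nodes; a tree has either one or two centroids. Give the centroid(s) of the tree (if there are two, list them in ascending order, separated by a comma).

8

Delete 8: the remaining components have sizes 3, 2, 1, 1, 1, 1, 1, 1, 1, 1, 1, 1, 1, 1, 1, 1, 1, 1. Max 3 ≤ 11, so 8 is a centroid.
Every other node leaves some component of size > 11, so the centroid is unique.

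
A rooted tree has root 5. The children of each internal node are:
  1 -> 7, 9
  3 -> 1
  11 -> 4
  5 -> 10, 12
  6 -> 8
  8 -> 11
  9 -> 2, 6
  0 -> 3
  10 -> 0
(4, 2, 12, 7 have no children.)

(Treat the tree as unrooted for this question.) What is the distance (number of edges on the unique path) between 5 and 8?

7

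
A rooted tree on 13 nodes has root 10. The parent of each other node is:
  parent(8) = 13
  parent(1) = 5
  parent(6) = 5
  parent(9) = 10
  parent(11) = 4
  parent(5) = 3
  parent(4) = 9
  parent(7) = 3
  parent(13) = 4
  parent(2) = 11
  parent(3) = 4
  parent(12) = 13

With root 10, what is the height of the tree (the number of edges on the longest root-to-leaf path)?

5

1 sits deepest: 10–9–4–3–5–1 — 5 edges from the root.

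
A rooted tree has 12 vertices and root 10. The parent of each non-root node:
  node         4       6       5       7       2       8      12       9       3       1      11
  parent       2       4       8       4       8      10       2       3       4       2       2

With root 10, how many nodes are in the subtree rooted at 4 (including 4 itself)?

Descendants of 4 (including itself): 4, 3, 7, 6, 9. That's 5.

5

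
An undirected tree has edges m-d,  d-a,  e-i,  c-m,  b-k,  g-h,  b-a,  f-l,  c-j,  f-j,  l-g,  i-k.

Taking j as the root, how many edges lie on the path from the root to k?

6

j → c → m → d → a → b → k — 6 edges.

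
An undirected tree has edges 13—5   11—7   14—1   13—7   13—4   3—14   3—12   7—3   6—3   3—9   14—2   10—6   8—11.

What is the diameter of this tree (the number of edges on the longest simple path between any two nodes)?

5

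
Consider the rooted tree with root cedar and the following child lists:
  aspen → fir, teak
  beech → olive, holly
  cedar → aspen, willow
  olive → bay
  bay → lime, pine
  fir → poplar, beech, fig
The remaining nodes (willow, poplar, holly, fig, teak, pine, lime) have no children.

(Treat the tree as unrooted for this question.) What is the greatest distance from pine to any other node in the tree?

A farthest node from pine is willow.
The path pine-bay-olive-beech-fir-aspen-cedar-willow has 7 edges.

7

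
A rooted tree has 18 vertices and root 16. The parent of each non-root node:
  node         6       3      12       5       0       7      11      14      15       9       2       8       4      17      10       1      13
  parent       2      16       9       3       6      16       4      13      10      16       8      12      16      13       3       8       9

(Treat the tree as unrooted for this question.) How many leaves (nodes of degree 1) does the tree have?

8

Degree-1 nodes: 0, 1, 5, 7, 11, 14, 15, 17 — 8 of them.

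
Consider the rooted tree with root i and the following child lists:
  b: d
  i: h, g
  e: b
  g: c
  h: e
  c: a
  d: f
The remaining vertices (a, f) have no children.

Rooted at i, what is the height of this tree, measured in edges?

The longest root-to-leaf path is i – h – e – b – d – f (5 edges).

5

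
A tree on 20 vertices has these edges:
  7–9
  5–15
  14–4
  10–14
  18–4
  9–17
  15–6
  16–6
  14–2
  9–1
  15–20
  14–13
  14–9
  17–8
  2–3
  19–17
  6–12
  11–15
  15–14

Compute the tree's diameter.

A longest path is 19 – 17 – 9 – 14 – 15 – 6 – 12, with 6 edges.

6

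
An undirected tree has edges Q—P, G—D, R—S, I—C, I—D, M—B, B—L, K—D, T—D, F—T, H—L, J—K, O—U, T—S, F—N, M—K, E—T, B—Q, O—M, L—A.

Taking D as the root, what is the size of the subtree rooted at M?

9

M's subtree: {M, O, B, U, L, Q, A, H, P}, size 9.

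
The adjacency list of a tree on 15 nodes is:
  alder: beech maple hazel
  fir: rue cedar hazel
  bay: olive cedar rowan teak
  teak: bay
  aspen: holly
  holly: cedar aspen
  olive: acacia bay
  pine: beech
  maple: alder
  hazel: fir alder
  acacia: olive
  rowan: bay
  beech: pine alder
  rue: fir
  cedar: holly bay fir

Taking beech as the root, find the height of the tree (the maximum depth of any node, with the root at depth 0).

The longest root-to-leaf path is beech-alder-hazel-fir-cedar-bay-olive-acacia (7 edges).

7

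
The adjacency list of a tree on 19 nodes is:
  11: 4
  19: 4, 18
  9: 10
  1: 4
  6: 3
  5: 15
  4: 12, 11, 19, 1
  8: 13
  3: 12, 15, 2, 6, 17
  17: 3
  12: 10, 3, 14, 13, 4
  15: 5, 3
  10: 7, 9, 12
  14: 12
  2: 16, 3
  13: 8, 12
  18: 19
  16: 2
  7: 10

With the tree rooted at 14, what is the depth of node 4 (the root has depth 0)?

2

Climbing from 4 to the root: 4 – 12 – 14. That's 2 steps.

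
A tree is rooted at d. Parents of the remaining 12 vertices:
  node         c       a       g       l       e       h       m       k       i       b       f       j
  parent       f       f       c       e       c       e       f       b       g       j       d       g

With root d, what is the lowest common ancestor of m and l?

Ancestors of m (toward the root): m, f, d.
Ancestors of l: l, e, c, f, d.
The deepest node appearing in both lists is f.

f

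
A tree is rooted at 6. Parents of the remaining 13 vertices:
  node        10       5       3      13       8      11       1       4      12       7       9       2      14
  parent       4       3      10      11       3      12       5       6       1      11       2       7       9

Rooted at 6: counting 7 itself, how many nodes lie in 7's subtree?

The subtree rooted at 7 contains: 7, 2, 9, 14 — 4 nodes.

4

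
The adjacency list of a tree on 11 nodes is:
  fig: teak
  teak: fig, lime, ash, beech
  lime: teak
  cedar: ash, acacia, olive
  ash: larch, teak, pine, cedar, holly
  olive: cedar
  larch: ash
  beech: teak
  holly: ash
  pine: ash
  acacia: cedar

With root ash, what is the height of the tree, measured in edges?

The longest root-to-leaf path is ash-cedar-olive (2 edges).

2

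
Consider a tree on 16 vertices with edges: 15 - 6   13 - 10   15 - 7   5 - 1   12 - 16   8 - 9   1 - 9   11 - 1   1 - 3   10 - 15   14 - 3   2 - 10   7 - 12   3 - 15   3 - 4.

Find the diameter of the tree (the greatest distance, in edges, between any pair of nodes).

7

Starting from 8, a farthest node is 16 at distance 7.
One longest path: 8 - 9 - 1 - 3 - 15 - 7 - 12 - 16.
So the diameter is 7.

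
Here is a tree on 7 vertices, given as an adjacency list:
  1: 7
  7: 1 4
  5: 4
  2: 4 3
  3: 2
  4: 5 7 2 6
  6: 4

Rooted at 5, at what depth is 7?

2

Path from 5 to 7: 5 → 4 → 7, which has 2 edges.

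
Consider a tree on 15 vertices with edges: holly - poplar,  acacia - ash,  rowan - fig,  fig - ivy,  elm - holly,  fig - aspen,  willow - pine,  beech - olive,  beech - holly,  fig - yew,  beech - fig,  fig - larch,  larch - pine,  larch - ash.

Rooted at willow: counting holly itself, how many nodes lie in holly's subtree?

The subtree rooted at holly contains: holly, elm, poplar — 3 nodes.

3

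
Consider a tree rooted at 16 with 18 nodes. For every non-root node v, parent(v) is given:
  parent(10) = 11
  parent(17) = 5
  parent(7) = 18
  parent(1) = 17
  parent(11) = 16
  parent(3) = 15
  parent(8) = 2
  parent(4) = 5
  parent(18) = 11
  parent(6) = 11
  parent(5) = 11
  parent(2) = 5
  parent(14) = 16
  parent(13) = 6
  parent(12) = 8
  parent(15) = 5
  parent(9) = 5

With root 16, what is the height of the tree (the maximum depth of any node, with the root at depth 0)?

The longest root-to-leaf path is 16 – 11 – 5 – 2 – 8 – 12 (5 edges).

5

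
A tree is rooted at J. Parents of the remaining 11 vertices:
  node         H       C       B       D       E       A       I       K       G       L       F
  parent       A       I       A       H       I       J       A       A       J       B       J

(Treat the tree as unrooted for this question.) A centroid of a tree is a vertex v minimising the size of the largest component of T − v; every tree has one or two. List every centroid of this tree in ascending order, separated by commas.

Removing A splits the tree into components of sizes 3, 3, 2, 2, 1; the largest is 3 ≤ ⌊12/2⌋ = 6.
Every other node leaves some component of size > 6, so the centroid is unique.

A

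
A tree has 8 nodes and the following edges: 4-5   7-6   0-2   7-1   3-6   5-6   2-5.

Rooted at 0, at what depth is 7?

4

Climbing from 7 to the root: 7 → 6 → 5 → 2 → 0. That's 4 steps.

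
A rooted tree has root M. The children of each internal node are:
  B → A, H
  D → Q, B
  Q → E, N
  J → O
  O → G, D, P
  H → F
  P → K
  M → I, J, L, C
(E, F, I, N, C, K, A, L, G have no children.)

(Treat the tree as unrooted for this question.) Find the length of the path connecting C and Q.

C–M–J–O–D–Q: 5 edges.

5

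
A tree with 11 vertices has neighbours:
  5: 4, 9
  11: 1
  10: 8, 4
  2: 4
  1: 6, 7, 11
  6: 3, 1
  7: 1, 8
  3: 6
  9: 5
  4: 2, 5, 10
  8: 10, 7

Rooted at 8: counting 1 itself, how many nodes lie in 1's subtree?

4

The subtree rooted at 1 contains: 1, 11, 6, 3 — 4 nodes.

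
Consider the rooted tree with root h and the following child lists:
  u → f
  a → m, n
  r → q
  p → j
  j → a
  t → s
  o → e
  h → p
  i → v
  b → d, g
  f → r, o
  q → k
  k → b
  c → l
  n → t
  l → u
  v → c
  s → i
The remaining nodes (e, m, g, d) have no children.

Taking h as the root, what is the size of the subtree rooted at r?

The subtree rooted at r contains: r, q, k, b, g, d — 6 nodes.

6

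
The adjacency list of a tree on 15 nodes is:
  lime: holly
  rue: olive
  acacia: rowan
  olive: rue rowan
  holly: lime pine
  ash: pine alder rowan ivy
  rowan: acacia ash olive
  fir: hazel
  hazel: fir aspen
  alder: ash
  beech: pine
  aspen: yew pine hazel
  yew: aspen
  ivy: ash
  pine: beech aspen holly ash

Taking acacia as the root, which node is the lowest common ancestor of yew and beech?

pine

Path yew→root: yew aspen pine ash rowan acacia; path beech→root: beech pine ash rowan acacia.
First common node: pine.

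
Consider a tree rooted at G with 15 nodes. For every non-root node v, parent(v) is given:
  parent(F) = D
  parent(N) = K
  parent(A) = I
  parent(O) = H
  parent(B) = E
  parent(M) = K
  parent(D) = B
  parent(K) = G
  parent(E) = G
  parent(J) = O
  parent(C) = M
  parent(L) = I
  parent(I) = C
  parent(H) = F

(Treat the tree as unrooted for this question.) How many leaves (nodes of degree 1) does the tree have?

4

The leaves are A, J, L, N.
That is 4 leaves.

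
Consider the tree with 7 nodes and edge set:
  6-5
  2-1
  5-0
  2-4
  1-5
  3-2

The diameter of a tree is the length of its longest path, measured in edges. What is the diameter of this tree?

A longest path is 6-5-1-2-4, with 4 edges.

4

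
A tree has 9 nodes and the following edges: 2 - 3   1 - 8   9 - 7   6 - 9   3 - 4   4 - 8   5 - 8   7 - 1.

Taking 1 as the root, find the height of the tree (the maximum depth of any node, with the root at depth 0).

A deepest node is 2, reached by 1 → 8 → 4 → 3 → 2.
That path has 4 edges, so the height is 4.

4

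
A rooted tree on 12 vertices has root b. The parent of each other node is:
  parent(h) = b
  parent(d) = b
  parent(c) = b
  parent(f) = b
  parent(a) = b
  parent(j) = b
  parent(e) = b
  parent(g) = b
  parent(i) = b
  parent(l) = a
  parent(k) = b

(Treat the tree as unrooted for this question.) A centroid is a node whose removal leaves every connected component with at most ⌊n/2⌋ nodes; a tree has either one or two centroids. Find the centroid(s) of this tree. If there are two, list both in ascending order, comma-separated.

b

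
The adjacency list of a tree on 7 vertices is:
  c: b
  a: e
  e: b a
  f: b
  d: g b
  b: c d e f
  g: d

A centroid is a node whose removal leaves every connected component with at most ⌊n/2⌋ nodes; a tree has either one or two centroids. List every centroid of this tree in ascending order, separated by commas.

If b is removed the pieces have sizes 2, 2, 1, 1, all ≤ ⌊7/2⌋ = 3.
Every other node leaves some component of size > 3, so the centroid is unique.

b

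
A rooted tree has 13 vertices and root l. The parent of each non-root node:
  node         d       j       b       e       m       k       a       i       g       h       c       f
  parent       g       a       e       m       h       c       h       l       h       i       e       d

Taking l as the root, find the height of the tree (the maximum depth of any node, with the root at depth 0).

6

k sits deepest: l-i-h-m-e-c-k — 6 edges from the root.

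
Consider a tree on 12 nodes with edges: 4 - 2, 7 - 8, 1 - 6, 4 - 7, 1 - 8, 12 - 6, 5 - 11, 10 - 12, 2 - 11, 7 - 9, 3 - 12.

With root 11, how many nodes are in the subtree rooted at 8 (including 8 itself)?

6

Descendants of 8 (including itself): 8, 1, 6, 12, 10, 3. That's 6.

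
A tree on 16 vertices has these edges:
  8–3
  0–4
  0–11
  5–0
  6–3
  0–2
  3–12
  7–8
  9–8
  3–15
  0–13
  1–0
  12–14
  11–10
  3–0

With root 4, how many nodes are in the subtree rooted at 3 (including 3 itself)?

Descendants of 3 (including itself): 3, 6, 8, 12, 15, 9, 7, 14. That's 8.

8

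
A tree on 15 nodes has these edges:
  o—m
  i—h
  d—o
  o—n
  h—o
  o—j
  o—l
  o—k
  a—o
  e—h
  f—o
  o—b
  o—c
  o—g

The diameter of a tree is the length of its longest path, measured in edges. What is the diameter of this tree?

3

Starting from i, a farthest node is f at distance 3.
One longest path: i-h-o-f.
So the diameter is 3.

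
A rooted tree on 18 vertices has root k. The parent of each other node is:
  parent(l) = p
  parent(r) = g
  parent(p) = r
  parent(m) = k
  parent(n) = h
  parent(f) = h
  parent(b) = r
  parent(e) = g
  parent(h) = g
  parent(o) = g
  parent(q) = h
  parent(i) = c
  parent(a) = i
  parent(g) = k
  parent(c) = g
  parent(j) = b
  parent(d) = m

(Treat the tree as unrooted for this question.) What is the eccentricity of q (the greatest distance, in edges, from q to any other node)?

The node farthest from q is l (a, d, j also at distance 5), via q – h – g – r – p – l — 5 edges.

5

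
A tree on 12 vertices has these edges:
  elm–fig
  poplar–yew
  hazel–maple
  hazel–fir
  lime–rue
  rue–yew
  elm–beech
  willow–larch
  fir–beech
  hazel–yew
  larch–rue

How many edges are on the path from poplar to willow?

4

The path is poplar–yew–rue–larch–willow, which has 4 edges.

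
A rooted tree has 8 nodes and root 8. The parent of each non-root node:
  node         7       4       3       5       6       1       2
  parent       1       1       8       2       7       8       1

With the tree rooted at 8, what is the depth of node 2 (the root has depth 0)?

2

Path from 8 to 2: 8 – 1 – 2, which has 2 edges.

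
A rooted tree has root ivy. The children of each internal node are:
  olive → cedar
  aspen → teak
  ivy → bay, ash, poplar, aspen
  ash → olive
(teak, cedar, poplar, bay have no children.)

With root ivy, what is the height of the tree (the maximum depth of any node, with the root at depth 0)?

cedar sits deepest: ivy–ash–olive–cedar — 3 edges from the root.

3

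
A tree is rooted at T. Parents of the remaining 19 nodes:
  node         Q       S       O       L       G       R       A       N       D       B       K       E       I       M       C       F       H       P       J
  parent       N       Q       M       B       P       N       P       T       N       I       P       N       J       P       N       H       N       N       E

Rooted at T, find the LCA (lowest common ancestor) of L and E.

E

Ancestors of L (toward the root): L, B, I, J, E, N, T.
Ancestors of E: E, N, T.
The deepest node appearing in both lists is E.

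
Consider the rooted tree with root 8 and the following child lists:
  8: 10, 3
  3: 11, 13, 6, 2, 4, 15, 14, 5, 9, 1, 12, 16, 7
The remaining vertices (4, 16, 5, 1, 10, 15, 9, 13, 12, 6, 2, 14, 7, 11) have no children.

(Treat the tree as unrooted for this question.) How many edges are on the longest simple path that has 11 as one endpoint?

3

The node farthest from 11 is 10, via 11–3–8–10 — 3 edges.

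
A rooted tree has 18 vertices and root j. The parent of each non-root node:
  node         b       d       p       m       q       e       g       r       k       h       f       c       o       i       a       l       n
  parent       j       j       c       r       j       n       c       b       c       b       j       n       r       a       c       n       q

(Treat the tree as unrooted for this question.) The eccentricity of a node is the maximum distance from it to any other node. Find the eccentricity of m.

8

Distances from m peak at 8, attained at i.
m–r–b–j–q–n–c–a–i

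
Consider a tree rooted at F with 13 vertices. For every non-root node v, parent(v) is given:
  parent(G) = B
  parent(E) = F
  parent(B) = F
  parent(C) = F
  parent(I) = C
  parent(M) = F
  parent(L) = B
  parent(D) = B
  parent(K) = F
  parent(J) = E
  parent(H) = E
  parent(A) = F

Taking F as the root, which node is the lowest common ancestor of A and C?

A's ancestor chain is A, F and C's is C, F; they first meet at F.

F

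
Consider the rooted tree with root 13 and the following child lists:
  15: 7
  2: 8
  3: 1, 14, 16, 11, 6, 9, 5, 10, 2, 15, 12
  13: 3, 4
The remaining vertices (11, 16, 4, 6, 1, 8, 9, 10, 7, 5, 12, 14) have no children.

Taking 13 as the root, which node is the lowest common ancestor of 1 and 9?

3

Path 1→root: 1 3 13; path 9→root: 9 3 13.
First common node: 3.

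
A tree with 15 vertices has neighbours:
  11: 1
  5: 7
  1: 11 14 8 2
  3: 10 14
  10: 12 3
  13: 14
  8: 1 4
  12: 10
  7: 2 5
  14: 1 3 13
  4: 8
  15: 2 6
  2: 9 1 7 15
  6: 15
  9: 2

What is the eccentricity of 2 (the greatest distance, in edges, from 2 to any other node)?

5

The node farthest from 2 is 12, via 2 – 1 – 14 – 3 – 10 – 12 — 5 edges.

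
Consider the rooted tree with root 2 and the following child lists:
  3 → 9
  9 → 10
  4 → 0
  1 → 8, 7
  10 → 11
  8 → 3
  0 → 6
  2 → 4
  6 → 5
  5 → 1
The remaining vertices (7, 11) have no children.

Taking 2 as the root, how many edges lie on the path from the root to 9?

8

2–4–0–6–5–1–8–3–9 — 8 edges.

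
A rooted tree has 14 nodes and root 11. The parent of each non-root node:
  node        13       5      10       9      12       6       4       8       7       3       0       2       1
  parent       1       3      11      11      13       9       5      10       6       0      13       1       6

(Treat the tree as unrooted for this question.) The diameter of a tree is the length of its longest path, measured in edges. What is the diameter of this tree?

Starting from 8, a farthest node is 4 at distance 10.
One longest path: 8-10-11-9-6-1-13-0-3-5-4.
So the diameter is 10.

10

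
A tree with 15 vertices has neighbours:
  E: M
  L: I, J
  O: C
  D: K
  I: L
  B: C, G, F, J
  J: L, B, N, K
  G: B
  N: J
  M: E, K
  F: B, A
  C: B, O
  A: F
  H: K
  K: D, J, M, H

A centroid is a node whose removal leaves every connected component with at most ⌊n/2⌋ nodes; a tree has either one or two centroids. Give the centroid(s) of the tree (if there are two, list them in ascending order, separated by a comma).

J

Delete J: the remaining components have sizes 6, 5, 2, 1. Max 6 ≤ 7, so J is a centroid.
No neighbour of J does as well, so J is the unique centroid.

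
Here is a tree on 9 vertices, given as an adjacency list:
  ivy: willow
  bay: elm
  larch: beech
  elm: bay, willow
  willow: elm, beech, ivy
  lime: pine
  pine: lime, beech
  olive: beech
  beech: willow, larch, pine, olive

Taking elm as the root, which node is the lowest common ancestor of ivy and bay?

Ancestors of ivy (toward the root): ivy, willow, elm.
Ancestors of bay: bay, elm.
The deepest node appearing in both lists is elm.

elm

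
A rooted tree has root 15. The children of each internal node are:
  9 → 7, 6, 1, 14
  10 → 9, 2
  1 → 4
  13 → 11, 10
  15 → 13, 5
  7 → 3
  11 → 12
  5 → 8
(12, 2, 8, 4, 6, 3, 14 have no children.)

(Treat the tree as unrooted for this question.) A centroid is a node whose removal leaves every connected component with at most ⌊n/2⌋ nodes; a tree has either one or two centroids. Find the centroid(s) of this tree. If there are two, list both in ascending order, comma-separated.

10

Removing 10 splits the tree into components of sizes 7, 6, 1; the largest is 7 ≤ ⌊15/2⌋ = 7.
No neighbour of 10 does as well, so 10 is the unique centroid.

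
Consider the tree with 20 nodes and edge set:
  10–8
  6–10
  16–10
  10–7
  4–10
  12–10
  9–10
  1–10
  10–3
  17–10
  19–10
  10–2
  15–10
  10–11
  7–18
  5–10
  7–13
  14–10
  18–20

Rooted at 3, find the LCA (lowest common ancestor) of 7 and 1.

Path 7→root: 7 10 3; path 1→root: 1 10 3.
First common node: 10.

10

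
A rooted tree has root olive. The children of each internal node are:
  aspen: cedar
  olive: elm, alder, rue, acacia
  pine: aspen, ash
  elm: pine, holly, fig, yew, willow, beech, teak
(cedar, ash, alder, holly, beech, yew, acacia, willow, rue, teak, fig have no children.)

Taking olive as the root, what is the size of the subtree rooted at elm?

11

elm's subtree: {elm, holly, beech, pine, willow, yew, teak, fig, ash, aspen, cedar}, size 11.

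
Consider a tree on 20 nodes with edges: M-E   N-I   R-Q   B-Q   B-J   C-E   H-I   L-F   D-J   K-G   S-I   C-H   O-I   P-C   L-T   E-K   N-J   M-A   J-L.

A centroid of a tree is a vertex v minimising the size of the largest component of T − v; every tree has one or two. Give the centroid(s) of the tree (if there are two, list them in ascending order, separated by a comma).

Removing I splits the tree into components of sizes 9, 8, 1, 1; the largest is 9 ≤ ⌊20/2⌋ = 10.
Every other node leaves some component of size > 10, so the centroid is unique.

I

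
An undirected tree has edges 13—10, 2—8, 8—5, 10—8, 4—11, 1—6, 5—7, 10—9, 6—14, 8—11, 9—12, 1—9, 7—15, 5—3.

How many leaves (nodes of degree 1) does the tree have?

7

Exactly 7 nodes have a single neighbour: 2, 3, 4, 12, 13, 14, 15.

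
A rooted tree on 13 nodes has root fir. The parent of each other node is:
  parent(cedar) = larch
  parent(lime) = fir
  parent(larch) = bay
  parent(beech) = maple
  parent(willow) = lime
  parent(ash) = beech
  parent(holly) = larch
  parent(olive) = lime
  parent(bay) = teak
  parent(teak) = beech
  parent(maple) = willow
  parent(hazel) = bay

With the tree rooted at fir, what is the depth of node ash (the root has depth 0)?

fir → lime → willow → maple → beech → ash — 5 edges.

5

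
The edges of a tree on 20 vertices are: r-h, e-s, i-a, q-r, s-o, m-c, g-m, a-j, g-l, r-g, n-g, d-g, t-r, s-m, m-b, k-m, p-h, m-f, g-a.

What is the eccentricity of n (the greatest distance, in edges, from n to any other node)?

4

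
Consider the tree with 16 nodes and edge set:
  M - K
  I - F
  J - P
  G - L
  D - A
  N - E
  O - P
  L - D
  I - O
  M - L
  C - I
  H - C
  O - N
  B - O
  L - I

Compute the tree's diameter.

6

Starting from A, a farthest node is J at distance 6.
One longest path: A - D - L - I - O - P - J.
So the diameter is 6.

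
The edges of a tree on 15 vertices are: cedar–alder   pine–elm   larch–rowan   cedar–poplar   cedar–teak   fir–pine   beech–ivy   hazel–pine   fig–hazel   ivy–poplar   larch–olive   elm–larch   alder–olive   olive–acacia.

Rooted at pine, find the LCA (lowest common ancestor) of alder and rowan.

larch

alder's ancestor chain is alder, olive, larch, elm, pine and rowan's is rowan, larch, elm, pine; they first meet at larch.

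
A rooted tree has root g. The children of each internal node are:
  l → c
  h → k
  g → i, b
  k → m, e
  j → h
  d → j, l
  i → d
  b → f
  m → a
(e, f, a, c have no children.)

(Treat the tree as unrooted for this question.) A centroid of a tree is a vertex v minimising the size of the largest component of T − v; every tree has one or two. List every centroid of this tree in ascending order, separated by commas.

Delete d: the remaining components have sizes 6, 4, 2. Max 6 ≤ 6, so d is a centroid.
No neighbour of d does as well, so d is the unique centroid.

d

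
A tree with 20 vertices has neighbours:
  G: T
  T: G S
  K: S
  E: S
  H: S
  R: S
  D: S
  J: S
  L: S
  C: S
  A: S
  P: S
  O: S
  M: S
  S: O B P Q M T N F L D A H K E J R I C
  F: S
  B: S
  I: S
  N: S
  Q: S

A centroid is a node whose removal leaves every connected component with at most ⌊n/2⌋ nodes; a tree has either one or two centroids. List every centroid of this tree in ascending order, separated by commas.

S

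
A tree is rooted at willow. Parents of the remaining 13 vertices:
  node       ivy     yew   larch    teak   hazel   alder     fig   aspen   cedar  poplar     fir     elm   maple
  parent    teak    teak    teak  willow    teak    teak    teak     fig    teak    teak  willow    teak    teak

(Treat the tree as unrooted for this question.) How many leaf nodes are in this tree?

The leaves are alder, aspen, cedar, elm, fir, hazel, ivy, larch, maple, poplar, yew.
That is 11 leaves.

11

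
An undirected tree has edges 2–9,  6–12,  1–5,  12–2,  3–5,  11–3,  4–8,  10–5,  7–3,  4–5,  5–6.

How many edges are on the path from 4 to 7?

3

The path is 4 – 5 – 3 – 7, which has 3 edges.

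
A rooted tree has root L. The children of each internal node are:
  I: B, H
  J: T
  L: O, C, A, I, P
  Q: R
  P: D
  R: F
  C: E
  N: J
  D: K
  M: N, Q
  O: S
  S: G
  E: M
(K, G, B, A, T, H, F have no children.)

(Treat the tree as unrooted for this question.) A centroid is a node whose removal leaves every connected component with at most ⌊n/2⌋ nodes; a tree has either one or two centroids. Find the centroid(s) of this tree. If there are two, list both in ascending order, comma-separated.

Delete L: the remaining components have sizes 9, 3, 3, 3, 1. Max 9 ≤ 10, so L is a centroid.
No neighbour of L does as well, so L is the unique centroid.

L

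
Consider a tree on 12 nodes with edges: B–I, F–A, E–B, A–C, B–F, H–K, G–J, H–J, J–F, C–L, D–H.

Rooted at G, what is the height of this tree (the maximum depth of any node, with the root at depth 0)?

5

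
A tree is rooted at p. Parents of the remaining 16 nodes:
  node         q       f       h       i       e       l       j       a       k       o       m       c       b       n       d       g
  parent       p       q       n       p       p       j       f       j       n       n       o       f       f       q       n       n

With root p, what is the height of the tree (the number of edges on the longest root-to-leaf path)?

A deepest node is a, reached by p–q–f–j–a.
That path has 4 edges, so the height is 4.

4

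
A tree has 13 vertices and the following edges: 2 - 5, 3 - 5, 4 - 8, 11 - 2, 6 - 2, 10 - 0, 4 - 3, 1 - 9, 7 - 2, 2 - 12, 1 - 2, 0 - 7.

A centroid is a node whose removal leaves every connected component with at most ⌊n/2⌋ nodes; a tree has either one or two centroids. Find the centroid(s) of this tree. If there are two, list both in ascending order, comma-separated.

2

If 2 is removed the pieces have sizes 4, 3, 2, 1, 1, 1, all ≤ ⌊13/2⌋ = 6.
No neighbour of 2 does as well, so 2 is the unique centroid.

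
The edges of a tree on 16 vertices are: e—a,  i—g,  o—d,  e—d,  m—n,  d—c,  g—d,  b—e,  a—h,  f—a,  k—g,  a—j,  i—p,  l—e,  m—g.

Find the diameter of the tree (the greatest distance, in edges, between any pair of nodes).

Starting from p, a farthest node is f at distance 6.
One longest path: p – i – g – d – e – a – f.
So the diameter is 6.

6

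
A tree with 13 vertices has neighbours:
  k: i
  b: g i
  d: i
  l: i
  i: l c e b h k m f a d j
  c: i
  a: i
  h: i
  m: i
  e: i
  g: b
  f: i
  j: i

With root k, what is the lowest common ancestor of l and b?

Ancestors of l (toward the root): l, i, k.
Ancestors of b: b, i, k.
The deepest node appearing in both lists is i.

i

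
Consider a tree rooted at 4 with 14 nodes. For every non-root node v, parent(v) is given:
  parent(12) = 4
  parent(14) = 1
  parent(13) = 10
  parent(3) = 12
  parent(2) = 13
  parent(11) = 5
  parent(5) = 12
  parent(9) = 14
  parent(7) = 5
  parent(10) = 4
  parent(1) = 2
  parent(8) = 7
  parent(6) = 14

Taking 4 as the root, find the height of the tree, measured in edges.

The longest root-to-leaf path is 4 → 10 → 13 → 2 → 1 → 14 → 6 (6 edges).

6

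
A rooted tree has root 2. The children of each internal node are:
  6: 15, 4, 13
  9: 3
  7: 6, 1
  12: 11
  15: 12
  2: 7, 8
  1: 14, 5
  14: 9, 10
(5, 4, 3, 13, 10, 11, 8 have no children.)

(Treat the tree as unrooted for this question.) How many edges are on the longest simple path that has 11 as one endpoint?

8

A farthest node from 11 is 3.
The path 11-12-15-6-7-1-14-9-3 has 8 edges.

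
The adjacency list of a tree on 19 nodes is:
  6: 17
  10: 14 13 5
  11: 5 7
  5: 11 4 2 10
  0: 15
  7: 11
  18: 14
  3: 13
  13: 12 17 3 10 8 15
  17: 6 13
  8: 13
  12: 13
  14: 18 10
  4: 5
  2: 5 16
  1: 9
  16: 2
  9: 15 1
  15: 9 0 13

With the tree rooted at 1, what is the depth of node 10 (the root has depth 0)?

Path from 1 to 10: 1 → 9 → 15 → 13 → 10, which has 4 edges.

4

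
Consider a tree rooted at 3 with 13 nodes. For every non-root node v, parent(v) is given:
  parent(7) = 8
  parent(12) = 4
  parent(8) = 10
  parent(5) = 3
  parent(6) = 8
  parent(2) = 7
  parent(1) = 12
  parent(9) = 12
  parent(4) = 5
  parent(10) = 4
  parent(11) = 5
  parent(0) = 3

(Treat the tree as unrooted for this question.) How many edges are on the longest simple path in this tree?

7

A longest path is 2–7–8–10–4–5–3–0, with 7 edges.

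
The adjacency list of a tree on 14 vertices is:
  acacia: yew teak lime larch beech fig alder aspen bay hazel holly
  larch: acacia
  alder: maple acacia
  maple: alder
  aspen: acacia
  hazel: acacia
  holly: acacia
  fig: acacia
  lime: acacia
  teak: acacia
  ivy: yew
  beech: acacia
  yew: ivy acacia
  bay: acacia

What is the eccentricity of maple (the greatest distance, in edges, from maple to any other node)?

4

A farthest node from maple is ivy.
The path maple – alder – acacia – yew – ivy has 4 edges.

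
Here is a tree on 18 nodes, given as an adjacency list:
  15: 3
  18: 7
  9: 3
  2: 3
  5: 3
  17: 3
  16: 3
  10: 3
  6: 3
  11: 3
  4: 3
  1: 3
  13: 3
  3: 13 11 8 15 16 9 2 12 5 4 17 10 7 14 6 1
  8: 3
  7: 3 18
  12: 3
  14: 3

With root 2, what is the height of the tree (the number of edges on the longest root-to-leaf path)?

A deepest node is 18, reached by 2 → 3 → 7 → 18.
That path has 3 edges, so the height is 3.

3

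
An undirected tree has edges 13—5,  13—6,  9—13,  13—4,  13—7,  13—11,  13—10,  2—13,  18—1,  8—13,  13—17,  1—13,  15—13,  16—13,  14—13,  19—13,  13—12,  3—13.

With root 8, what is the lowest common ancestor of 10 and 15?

13

Ancestors of 10 (toward the root): 10, 13, 8.
Ancestors of 15: 15, 13, 8.
The deepest node appearing in both lists is 13.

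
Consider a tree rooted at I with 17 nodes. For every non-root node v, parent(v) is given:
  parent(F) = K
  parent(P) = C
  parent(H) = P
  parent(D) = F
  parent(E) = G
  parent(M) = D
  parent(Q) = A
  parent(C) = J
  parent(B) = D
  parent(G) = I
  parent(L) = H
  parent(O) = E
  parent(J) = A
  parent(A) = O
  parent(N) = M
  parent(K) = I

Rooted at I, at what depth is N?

Climbing from N to the root: N – M – D – F – K – I. That's 5 steps.

5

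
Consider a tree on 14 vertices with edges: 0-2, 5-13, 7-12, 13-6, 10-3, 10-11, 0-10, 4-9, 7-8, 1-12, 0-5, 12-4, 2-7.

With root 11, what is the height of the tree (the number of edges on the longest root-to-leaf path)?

The longest root-to-leaf path is 11 – 10 – 0 – 2 – 7 – 12 – 4 – 9 (7 edges).

7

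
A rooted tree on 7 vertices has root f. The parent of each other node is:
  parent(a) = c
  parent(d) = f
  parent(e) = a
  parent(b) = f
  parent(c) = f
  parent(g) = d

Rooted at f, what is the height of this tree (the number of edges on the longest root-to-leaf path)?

e sits deepest: f – c – a – e — 3 edges from the root.

3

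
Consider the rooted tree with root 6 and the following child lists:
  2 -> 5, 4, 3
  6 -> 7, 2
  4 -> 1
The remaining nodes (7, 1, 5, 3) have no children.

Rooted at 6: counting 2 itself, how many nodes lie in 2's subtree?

Descendants of 2 (including itself): 2, 4, 5, 3, 1. That's 5.

5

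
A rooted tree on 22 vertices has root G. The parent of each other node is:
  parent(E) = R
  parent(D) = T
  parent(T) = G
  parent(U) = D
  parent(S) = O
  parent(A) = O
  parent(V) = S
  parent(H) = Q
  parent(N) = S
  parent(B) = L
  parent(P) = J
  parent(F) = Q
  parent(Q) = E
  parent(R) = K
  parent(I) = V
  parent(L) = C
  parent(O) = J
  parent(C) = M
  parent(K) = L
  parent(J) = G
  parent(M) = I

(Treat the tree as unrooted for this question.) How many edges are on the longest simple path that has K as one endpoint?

12

A farthest node from K is U.
The path K–L–C–M–I–V–S–O–J–G–T–D–U has 12 edges.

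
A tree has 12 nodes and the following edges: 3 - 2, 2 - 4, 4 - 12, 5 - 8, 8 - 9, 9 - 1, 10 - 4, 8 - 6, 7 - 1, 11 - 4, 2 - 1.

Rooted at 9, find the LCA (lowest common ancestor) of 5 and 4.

9

Path 5→root: 5 8 9; path 4→root: 4 2 1 9.
First common node: 9.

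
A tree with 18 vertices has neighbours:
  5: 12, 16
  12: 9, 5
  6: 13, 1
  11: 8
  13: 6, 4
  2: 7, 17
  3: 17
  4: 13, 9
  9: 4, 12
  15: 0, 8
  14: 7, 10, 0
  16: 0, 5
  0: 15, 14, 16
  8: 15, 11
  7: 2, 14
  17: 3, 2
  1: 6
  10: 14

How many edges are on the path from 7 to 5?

7 – 14 – 0 – 16 – 5: 4 edges.

4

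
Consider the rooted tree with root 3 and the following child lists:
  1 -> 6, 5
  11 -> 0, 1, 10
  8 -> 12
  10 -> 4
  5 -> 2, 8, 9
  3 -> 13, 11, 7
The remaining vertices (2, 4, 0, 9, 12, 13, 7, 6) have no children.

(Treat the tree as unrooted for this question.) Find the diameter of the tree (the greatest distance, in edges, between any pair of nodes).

6

A longest path is 12-8-5-1-11-10-4, with 6 edges.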